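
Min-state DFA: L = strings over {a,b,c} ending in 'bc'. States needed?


Track the longest suffix of input matching a prefix of 'bc': 3 classes (prefixes of length 0..2)
Minimal DFA: 3 states


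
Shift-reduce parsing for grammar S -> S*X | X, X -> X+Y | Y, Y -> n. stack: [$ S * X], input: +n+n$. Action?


'+' can extend X; shift to build X -> X+Y
Action: shift


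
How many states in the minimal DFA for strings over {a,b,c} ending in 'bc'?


Track the longest suffix of input matching a prefix of 'bc': 3 classes (prefixes of length 0..2)
Minimal DFA: 3 states


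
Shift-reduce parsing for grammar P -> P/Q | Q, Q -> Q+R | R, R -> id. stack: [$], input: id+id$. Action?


no handle on stack; shift 'id'
Action: shift


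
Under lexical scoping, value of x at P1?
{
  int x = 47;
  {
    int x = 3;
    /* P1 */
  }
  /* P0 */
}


x declared in the same block as P1
x = 3


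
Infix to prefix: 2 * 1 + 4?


left-to-right (same/higher precedence on left): tree is (+ (* 2 1) 4)
Prefix: + * 2 1 4


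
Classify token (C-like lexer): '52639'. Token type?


Pattern: digits only
Type: INTEGER_LITERAL


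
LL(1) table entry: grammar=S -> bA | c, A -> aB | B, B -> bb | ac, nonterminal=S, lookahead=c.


For [S, c]: 'c' ∈ FIRST(c)
Entry: S -> c


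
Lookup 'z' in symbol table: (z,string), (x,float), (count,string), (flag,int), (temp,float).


Lookup 'z' → type string


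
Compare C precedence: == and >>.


'>>' is shift (level 8); '==' is equality (level 6)
Higher level binds tighter
'>>' has higher precedence than '=='


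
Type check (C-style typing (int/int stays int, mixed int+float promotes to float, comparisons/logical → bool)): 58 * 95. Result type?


Operand types: int * int
Rule: mixed int/float promotes to float; int/int stays int
Result type: int


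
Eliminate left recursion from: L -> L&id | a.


Left-recursive alternatives: L&id; non-recursive: a
Introduce L': L -> aL', L' -> &idL' | ε


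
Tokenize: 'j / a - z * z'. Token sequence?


Scan left to right, longest-match per lexeme
Tokens: ID(j), OP(/), ID(a), OP(-), ID(z), OP(*), ID(z)


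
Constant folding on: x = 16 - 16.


16 - 16 = 0 at compile time
Optimized: x = 0


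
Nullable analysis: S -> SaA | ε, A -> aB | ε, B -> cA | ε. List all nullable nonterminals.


A nonterminal is nullable iff some alternative derives ε (directly, or every symbol in it is nullable)
Nullable: {A, B, S}


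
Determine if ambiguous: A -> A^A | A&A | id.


'id^id&id' has two parse trees (no precedence encoded between ^ and &)
Ambiguous


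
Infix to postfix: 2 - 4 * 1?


* has higher precedence, evaluate 4*1 first
Postfix: 2 4 1 * -


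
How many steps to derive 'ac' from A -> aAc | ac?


Derivation: A => ac
Steps: 1


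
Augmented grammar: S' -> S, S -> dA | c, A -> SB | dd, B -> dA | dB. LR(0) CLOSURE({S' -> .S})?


Start: S' -> .S
For each item with dot before a nonterminal B, add B -> .γ for every B-production
Closure: [S' -> .S, S -> .dA, S -> .c]


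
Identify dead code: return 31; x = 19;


statement follows a return and is unreachable
Dead: 'x = 19'


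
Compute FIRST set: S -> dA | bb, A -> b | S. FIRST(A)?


Per alternative of A: FIRST(b) = {b}; FIRST(S) = {b, d}
FIRST(A) = {b, d}


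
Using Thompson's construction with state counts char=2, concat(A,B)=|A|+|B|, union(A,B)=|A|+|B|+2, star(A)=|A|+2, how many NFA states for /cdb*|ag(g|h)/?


Syntax tree has 7 char leaf(s), 2 union(s), 1 star(s)
chars contribute 7×2 = 14; each union adds +2; each star adds +2
Total: 14 + 4 + 2 = 20 states


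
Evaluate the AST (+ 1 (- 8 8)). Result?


Evaluate inner: (- 8 8) = 0
Evaluate root: (+ 1 0) = 1
Result: 1


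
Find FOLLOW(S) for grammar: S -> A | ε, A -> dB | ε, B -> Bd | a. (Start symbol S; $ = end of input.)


$ ∈ FOLLOW(S). For each A -> αBβ: add FIRST(β)\{ε} to FOLLOW(B); if β nullable, add FOLLOW(A).
FOLLOW(S) = {$}


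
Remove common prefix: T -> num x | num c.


Common prefix: 'num'
Factored: T -> num T', T' -> x | c


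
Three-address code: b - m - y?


Break into single-operator statements:
t1 = b - m
t2 = t1 - y


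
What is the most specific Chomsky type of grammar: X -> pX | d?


Right-linear: every RHS is a terminal or a terminal followed by one nonterminal
Classification: Type 3 (Regular)


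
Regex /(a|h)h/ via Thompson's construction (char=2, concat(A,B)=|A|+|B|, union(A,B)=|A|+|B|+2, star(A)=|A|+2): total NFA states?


Syntax tree has 3 char leaf(s), 1 union(s), 0 star(s)
chars contribute 3×2 = 6; each union adds +2; each star adds +2
Total: 6 + 2 + 0 = 8 states


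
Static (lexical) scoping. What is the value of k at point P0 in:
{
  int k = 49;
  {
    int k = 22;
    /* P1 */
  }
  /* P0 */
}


k declared in the same block as P0
k = 49


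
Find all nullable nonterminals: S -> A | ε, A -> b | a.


A nonterminal is nullable iff some alternative derives ε (directly, or every symbol in it is nullable)
Nullable: {S}


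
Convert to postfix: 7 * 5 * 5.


Left to right (same or higher precedence on left)
Postfix: 7 5 * 5 *


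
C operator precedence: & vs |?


'&' is bitwise AND (level 5); '|' is bitwise OR (level 3)
Higher level binds tighter
'&' has higher precedence than '|'


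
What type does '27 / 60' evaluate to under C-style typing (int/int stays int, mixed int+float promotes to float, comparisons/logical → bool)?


Operand types: int / int
Rule: mixed int/float promotes to float; int/int stays int
Result type: int


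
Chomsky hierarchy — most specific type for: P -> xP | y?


Right-linear: every RHS is a terminal or a terminal followed by one nonterminal
Classification: Type 3 (Regular)


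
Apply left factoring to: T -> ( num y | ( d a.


Common prefix: '('
Factored: T -> ( T', T' -> num y | d a


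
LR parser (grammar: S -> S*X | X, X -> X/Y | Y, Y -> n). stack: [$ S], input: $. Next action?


start symbol S on stack, input exhausted
Action: accept


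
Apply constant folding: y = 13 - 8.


13 - 8 = 5 at compile time
Optimized: y = 5


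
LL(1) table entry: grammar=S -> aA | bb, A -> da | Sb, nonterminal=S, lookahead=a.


For [S, a]: 'a' ∈ FIRST(aA)
Entry: S -> aA


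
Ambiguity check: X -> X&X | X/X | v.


'v&v/v' has two parse trees (no precedence encoded between & and /)
Ambiguous


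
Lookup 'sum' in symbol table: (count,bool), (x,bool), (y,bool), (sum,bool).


Lookup 'sum' → type bool


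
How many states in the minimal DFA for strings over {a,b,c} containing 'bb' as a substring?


KMP-style automaton: 2 progress states + 1 absorbing accept = 3
Minimal DFA: 3 states


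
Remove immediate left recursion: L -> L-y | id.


Left-recursive alternatives: L-y; non-recursive: id
Introduce L': L -> idL', L' -> -yL' | ε


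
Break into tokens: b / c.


Scan left to right, longest-match per lexeme
Tokens: ID(b), OP(/), ID(c)


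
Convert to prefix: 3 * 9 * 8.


left-to-right (same/higher precedence on left): tree is (* (* 3 9) 8)
Prefix: * * 3 9 8


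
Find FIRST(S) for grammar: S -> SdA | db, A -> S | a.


Per alternative of S: FIRST(SdA) = {d}; FIRST(db) = {d}
FIRST(S) = {d}


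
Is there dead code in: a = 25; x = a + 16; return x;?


a is read by x's definition; x is returned
No dead code


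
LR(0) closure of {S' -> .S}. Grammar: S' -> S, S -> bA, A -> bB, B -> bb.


Start: S' -> .S
For each item with dot before a nonterminal B, add B -> .γ for every B-production
Closure: [S' -> .S, S -> .bA]


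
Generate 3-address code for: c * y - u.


Break into single-operator statements:
t1 = c * y
t2 = t1 - u


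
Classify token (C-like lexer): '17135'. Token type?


Pattern: digits only
Type: INTEGER_LITERAL


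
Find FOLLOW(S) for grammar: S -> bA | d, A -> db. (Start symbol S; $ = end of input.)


$ ∈ FOLLOW(S). For each A -> αBβ: add FIRST(β)\{ε} to FOLLOW(B); if β nullable, add FOLLOW(A).
FOLLOW(S) = {$}


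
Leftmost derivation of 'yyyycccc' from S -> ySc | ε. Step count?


Derivation: S => ySc => yyScc => yyySccc => yyyyScccc => yyyycccc
Steps: 5


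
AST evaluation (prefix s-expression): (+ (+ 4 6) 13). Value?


Evaluate inner: (+ 4 6) = 10
Evaluate root: (+ 10 13) = 23
Result: 23


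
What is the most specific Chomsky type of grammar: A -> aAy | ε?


Single nonterminal LHS, but a^n y^n is not regular
Classification: Type 2 (Context-Free)


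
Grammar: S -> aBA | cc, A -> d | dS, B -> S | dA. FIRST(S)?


Per alternative of S: FIRST(aBA) = {a}; FIRST(cc) = {c}
FIRST(S) = {a, c}


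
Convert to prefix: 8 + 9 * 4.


'*' binds tighter: tree is (+ 8 (* 9 4))
Prefix: + 8 * 9 4


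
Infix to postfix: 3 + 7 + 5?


Left to right (same or higher precedence on left)
Postfix: 3 7 + 5 +


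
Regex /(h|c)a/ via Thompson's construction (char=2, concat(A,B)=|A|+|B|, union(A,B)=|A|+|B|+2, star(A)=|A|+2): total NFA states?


Syntax tree has 3 char leaf(s), 1 union(s), 0 star(s)
chars contribute 3×2 = 6; each union adds +2; each star adds +2
Total: 6 + 2 + 0 = 8 states


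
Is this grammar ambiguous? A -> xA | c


right-linear, alternatives start with distinct terminals 'x' vs 'c': unique leftmost derivation
Unambiguous


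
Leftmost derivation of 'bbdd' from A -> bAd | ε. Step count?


Derivation: A => bAd => bbAdd => bbdd
Steps: 3


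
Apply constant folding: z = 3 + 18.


3 + 18 = 21 at compile time
Optimized: z = 21


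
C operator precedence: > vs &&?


'>' is relational (level 7); '&&' is logical AND (level 2)
Higher level binds tighter
'>' has higher precedence than '&&'


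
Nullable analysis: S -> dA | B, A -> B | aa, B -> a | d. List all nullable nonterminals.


A nonterminal is nullable iff some alternative derives ε (directly, or every symbol in it is nullable)
Nullable: {}


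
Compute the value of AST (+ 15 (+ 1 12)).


Evaluate inner: (+ 1 12) = 13
Evaluate root: (+ 15 13) = 28
Result: 28


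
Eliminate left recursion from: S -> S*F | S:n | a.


Left-recursive alternatives: S*F, S:n; non-recursive: a
Introduce S': S -> aS', S' -> *FS' | :nS' | ε


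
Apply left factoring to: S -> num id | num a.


Common prefix: 'num'
Factored: S -> num S', S' -> id | a


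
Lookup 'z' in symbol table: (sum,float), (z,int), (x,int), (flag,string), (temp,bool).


Lookup 'z' → type int


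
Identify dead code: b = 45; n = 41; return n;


b is assigned but never read
Dead: 'b = 45'


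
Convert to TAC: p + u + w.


Break into single-operator statements:
t1 = p + u
t2 = t1 + w


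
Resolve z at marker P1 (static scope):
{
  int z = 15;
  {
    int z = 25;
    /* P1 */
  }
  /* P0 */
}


z declared in the same block as P1
z = 25


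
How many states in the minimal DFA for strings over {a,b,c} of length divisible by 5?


Track length mod 5: states 0..4, accept at 0
Minimal DFA: 5 states


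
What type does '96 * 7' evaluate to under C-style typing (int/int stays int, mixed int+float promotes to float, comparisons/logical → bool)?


Operand types: int * int
Rule: mixed int/float promotes to float; int/int stays int
Result type: int


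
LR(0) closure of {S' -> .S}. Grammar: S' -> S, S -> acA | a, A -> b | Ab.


Start: S' -> .S
For each item with dot before a nonterminal B, add B -> .γ for every B-production
Closure: [S' -> .S, S -> .acA, S -> .a]


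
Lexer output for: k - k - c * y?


Scan left to right, longest-match per lexeme
Tokens: ID(k), OP(-), ID(k), OP(-), ID(c), OP(*), ID(y)


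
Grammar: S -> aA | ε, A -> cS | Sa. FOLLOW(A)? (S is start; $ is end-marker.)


$ ∈ FOLLOW(S). For each A -> αBβ: add FIRST(β)\{ε} to FOLLOW(B); if β nullable, add FOLLOW(A).
FOLLOW(A) = {$, a}


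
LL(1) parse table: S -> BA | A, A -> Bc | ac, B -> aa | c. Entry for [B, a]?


For [B, a]: 'a' ∈ FIRST(aa)
Entry: B -> aa


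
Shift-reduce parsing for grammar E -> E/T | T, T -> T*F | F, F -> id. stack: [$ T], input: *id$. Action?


shift '*' to continue T -> T*F
Action: shift


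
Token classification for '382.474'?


Pattern: digits with a decimal point
Type: FLOAT_LITERAL


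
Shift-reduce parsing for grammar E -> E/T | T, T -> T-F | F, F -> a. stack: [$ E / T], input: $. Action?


handle 'E/T' on top; lookahead ∈ FOLLOW(E) = {/, $}
Action: reduce (E -> E/T)


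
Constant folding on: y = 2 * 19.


2 * 19 = 38 at compile time
Optimized: y = 38


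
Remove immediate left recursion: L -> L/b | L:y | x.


Left-recursive alternatives: L/b, L:y; non-recursive: x
Introduce L': L -> xL', L' -> /bL' | :yL' | ε


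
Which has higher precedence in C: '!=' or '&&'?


'!=' is equality (level 6); '&&' is logical AND (level 2)
Higher level binds tighter
'!=' has higher precedence than '&&'


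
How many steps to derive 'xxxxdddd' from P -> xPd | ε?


Derivation: P => xPd => xxPdd => xxxPddd => xxxxPdddd => xxxxdddd
Steps: 5


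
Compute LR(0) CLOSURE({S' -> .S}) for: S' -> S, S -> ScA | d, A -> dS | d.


Start: S' -> .S
For each item with dot before a nonterminal B, add B -> .γ for every B-production
Closure: [S' -> .S, S -> .ScA, S -> .d]


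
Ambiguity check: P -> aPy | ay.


balanced a^n…y^n: each string has a unique parse
Unambiguous


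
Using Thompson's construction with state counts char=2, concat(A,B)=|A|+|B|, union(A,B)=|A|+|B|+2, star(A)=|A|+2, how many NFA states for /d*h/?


Syntax tree has 2 char leaf(s), 0 union(s), 1 star(s)
chars contribute 2×2 = 4; each union adds +2; each star adds +2
Total: 4 + 0 + 2 = 6 states


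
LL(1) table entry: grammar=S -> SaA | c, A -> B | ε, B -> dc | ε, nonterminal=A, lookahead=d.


For [A, d]: 'd' ∈ FIRST(B)
Entry: A -> B


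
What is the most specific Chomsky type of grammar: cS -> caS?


LHS has context (more than one symbol) and |LHS| ≤ |RHS|
Classification: Type 1 (Context-Sensitive)


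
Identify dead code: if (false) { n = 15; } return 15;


condition is constant false, so the whole block is unreachable
Dead: 'if (false) { n = 15; }'


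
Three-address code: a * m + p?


Break into single-operator statements:
t1 = a * m
t2 = t1 + p


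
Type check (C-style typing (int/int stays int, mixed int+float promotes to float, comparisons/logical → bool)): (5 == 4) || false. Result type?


Operand types: bool || bool
Rule: logical operators take bool operands and yield bool
Result type: bool


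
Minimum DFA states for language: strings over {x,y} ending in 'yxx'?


Track the longest suffix of input matching a prefix of 'yxx': 4 classes (prefixes of length 0..3)
Minimal DFA: 4 states


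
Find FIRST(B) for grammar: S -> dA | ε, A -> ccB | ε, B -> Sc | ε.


Per alternative of B: FIRST(Sc) = {c, d}; FIRST(ε) = {ε}
FIRST(B) = {c, d, ε}


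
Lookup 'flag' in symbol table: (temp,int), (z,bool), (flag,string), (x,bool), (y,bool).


Lookup 'flag' → type string


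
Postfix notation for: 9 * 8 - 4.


Left to right (same or higher precedence on left)
Postfix: 9 8 * 4 -


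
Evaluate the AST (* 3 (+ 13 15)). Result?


Evaluate inner: (+ 13 15) = 28
Evaluate root: (* 3 28) = 84
Result: 84


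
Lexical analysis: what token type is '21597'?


Pattern: digits only
Type: INTEGER_LITERAL


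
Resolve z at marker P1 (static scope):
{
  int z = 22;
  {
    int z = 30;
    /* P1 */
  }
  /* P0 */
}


z declared in the same block as P1
z = 30


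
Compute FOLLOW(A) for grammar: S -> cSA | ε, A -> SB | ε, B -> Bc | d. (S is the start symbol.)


$ ∈ FOLLOW(S). For each A -> αBβ: add FIRST(β)\{ε} to FOLLOW(B); if β nullable, add FOLLOW(A).
FOLLOW(A) = {$, c, d}


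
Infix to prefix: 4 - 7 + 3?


left-to-right (same/higher precedence on left): tree is (+ (- 4 7) 3)
Prefix: + - 4 7 3


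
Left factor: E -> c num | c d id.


Common prefix: 'c'
Factored: E -> c E', E' -> num | d id


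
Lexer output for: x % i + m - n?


Scan left to right, longest-match per lexeme
Tokens: ID(x), OP(%), ID(i), OP(+), ID(m), OP(-), ID(n)


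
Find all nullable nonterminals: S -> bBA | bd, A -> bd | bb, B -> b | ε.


A nonterminal is nullable iff some alternative derives ε (directly, or every symbol in it is nullable)
Nullable: {B}


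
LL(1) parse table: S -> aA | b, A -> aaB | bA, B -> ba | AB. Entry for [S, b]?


For [S, b]: 'b' ∈ FIRST(b)
Entry: S -> b


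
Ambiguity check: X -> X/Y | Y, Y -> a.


precedence layered via separate nonterminal Y: deterministic
Unambiguous


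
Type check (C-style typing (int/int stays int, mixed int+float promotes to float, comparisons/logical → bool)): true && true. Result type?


Operand types: bool && bool
Rule: logical operators take bool operands and yield bool
Result type: bool


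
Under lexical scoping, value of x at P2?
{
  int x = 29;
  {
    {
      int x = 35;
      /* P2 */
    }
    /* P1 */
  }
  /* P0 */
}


x declared in the same block as P2
x = 35


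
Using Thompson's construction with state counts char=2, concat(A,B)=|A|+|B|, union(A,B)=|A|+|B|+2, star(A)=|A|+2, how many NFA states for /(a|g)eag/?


Syntax tree has 5 char leaf(s), 1 union(s), 0 star(s)
chars contribute 5×2 = 10; each union adds +2; each star adds +2
Total: 10 + 2 + 0 = 12 states


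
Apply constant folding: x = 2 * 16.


2 * 16 = 32 at compile time
Optimized: x = 32


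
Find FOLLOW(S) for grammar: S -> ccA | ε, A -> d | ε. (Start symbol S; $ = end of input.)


$ ∈ FOLLOW(S). For each A -> αBβ: add FIRST(β)\{ε} to FOLLOW(B); if β nullable, add FOLLOW(A).
FOLLOW(S) = {$}


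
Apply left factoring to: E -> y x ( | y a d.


Common prefix: 'y'
Factored: E -> y E', E' -> x ( | a d


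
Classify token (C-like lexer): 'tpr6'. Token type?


Pattern: letter/underscore followed by alphanumerics, not a keyword
Type: IDENTIFIER


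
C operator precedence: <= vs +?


'+' is additive (level 9); '<=' is relational (level 7)
Higher level binds tighter
'+' has higher precedence than '<='


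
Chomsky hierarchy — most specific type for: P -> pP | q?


Right-linear: every RHS is a terminal or a terminal followed by one nonterminal
Classification: Type 3 (Regular)


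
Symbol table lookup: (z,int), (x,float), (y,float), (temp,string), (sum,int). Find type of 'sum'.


Lookup 'sum' → type int


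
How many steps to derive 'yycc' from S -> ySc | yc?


Derivation: S => ySc => yycc
Steps: 2


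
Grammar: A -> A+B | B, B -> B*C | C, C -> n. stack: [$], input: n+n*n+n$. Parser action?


no handle on stack; shift 'n'
Action: shift


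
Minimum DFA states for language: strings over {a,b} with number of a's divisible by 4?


Track (count of a) mod 4: states 0..3, accept at 0
Minimal DFA: 4 states


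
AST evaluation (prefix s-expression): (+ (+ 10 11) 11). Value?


Evaluate inner: (+ 10 11) = 21
Evaluate root: (+ 21 11) = 32
Result: 32


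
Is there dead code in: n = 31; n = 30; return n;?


first assignment to n is overwritten before any read
Dead: 'n = 31'


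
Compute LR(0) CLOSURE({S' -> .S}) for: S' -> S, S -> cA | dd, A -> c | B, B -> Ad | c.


Start: S' -> .S
For each item with dot before a nonterminal B, add B -> .γ for every B-production
Closure: [S' -> .S, S -> .cA, S -> .dd]


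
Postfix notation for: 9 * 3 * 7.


Left to right (same or higher precedence on left)
Postfix: 9 3 * 7 *


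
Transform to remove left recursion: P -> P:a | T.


Left-recursive alternatives: P:a; non-recursive: T
Introduce P': P -> TP', P' -> :aP' | ε


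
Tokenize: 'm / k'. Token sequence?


Scan left to right, longest-match per lexeme
Tokens: ID(m), OP(/), ID(k)


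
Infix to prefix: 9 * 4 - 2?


left-to-right (same/higher precedence on left): tree is (- (* 9 4) 2)
Prefix: - * 9 4 2


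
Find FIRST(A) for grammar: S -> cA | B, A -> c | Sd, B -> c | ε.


Per alternative of A: FIRST(c) = {c}; FIRST(Sd) = {c, d}
FIRST(A) = {c, d}


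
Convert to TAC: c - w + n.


Break into single-operator statements:
t1 = c - w
t2 = t1 + n


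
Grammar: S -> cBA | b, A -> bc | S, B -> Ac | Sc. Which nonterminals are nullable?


A nonterminal is nullable iff some alternative derives ε (directly, or every symbol in it is nullable)
Nullable: {}


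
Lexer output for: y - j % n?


Scan left to right, longest-match per lexeme
Tokens: ID(y), OP(-), ID(j), OP(%), ID(n)


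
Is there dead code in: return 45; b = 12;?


statement follows a return and is unreachable
Dead: 'b = 12'


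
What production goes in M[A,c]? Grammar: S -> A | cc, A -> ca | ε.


For [A, c]: 'c' ∈ FIRST(ca)
Entry: A -> ca


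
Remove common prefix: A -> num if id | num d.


Common prefix: 'num'
Factored: A -> num A', A' -> if id | d


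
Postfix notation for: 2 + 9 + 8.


Left to right (same or higher precedence on left)
Postfix: 2 9 + 8 +


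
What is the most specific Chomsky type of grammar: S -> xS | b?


Right-linear: every RHS is a terminal or a terminal followed by one nonterminal
Classification: Type 3 (Regular)


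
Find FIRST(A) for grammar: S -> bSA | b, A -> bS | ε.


Per alternative of A: FIRST(bS) = {b}; FIRST(ε) = {ε}
FIRST(A) = {b, ε}


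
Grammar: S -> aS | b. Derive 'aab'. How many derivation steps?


Derivation: S => aS => aaS => aab
Steps: 3


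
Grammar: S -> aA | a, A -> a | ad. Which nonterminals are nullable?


A nonterminal is nullable iff some alternative derives ε (directly, or every symbol in it is nullable)
Nullable: {}


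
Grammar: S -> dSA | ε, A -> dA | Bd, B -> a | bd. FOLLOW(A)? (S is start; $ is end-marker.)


$ ∈ FOLLOW(S). For each A -> αBβ: add FIRST(β)\{ε} to FOLLOW(B); if β nullable, add FOLLOW(A).
FOLLOW(A) = {$, a, b, d}


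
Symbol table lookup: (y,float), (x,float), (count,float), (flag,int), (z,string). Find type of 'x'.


Lookup 'x' → type float


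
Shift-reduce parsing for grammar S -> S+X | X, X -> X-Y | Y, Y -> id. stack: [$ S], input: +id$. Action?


shift '+' to continue S -> S+X
Action: shift


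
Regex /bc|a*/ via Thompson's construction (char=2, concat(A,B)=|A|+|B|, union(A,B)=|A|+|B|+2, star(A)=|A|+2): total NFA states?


Syntax tree has 3 char leaf(s), 1 union(s), 1 star(s)
chars contribute 3×2 = 6; each union adds +2; each star adds +2
Total: 6 + 2 + 2 = 10 states


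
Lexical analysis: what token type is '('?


Pattern: delimiter/punctuation
Type: PUNCTUATION


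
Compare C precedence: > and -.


'-' is additive (level 9); '>' is relational (level 7)
Higher level binds tighter
'-' has higher precedence than '>'


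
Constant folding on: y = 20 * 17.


20 * 17 = 340 at compile time
Optimized: y = 340


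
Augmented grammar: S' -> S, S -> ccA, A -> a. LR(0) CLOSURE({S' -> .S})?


Start: S' -> .S
For each item with dot before a nonterminal B, add B -> .γ for every B-production
Closure: [S' -> .S, S -> .ccA]


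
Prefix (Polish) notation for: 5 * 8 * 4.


left-to-right (same/higher precedence on left): tree is (* (* 5 8) 4)
Prefix: * * 5 8 4


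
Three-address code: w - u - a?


Break into single-operator statements:
t1 = w - u
t2 = t1 - a


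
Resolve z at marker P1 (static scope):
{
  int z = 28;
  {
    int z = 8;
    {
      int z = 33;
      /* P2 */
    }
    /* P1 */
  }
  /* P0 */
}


z declared in the same block as P1
z = 8


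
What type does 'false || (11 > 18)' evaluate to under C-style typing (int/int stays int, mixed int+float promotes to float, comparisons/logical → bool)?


Operand types: bool || bool
Rule: logical operators take bool operands and yield bool
Result type: bool


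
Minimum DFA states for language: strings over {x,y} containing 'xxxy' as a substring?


KMP-style automaton: 4 progress states + 1 absorbing accept = 5
Minimal DFA: 5 states


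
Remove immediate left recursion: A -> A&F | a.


Left-recursive alternatives: A&F; non-recursive: a
Introduce A': A -> aA', A' -> &FA' | ε


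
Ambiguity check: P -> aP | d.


right-linear, alternatives start with distinct terminals 'a' vs 'd': unique leftmost derivation
Unambiguous


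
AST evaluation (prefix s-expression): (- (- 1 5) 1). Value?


Evaluate inner: (- 1 5) = -4
Evaluate root: (- -4 1) = -5
Result: -5


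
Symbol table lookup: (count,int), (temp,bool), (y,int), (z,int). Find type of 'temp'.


Lookup 'temp' → type bool


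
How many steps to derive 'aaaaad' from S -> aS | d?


Derivation: S => aS => aaS => aaaS => aaaaS => aaaaaS => aaaaad
Steps: 6


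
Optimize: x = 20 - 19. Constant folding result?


20 - 19 = 1 at compile time
Optimized: x = 1


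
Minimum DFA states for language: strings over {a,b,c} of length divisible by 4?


Track length mod 4: states 0..3, accept at 0
Minimal DFA: 4 states


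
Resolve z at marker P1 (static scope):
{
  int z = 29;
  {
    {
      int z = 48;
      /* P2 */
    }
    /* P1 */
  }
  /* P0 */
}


P1's block does not declare z; resolves to the enclosing declaration at depth 0
z = 29


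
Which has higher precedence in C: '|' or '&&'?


'|' is bitwise OR (level 3); '&&' is logical AND (level 2)
Higher level binds tighter
'|' has higher precedence than '&&'


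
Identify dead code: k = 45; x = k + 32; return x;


k is read by x's definition; x is returned
No dead code


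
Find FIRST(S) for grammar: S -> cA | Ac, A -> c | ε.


Per alternative of S: FIRST(cA) = {c}; FIRST(Ac) = {c}
FIRST(S) = {c}


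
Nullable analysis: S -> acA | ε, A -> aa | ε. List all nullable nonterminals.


A nonterminal is nullable iff some alternative derives ε (directly, or every symbol in it is nullable)
Nullable: {A, S}


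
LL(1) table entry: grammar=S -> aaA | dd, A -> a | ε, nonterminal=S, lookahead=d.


For [S, d]: 'd' ∈ FIRST(dd)
Entry: S -> dd


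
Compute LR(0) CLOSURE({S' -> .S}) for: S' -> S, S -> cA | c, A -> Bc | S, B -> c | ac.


Start: S' -> .S
For each item with dot before a nonterminal B, add B -> .γ for every B-production
Closure: [S' -> .S, S -> .cA, S -> .c]


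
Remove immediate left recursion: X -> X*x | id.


Left-recursive alternatives: X*x; non-recursive: id
Introduce X': X -> idX', X' -> *xX' | ε


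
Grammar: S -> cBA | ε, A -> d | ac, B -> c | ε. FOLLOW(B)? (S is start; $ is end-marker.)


$ ∈ FOLLOW(S). For each A -> αBβ: add FIRST(β)\{ε} to FOLLOW(B); if β nullable, add FOLLOW(A).
FOLLOW(B) = {a, d}


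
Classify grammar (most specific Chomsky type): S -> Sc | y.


Left-linear: every RHS is a terminal or one nonterminal followed by a terminal
Classification: Type 3 (Regular)


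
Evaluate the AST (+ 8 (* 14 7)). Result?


Evaluate inner: (* 14 7) = 98
Evaluate root: (+ 8 98) = 106
Result: 106


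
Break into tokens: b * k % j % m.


Scan left to right, longest-match per lexeme
Tokens: ID(b), OP(*), ID(k), OP(%), ID(j), OP(%), ID(m)


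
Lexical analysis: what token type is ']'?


Pattern: delimiter/punctuation
Type: PUNCTUATION


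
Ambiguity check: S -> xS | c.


right-linear, alternatives start with distinct terminals 'x' vs 'c': unique leftmost derivation
Unambiguous


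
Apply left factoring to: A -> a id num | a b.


Common prefix: 'a'
Factored: A -> a A', A' -> id num | b


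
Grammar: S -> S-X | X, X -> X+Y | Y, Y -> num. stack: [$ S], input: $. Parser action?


start symbol S on stack, input exhausted
Action: accept


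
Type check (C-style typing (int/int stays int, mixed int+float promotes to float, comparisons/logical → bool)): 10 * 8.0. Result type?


Operand types: int * float
Rule: mixed int/float promotes to float; int/int stays int
Result type: float


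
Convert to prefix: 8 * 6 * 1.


left-to-right (same/higher precedence on left): tree is (* (* 8 6) 1)
Prefix: * * 8 6 1


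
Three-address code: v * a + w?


Break into single-operator statements:
t1 = v * a
t2 = t1 + w


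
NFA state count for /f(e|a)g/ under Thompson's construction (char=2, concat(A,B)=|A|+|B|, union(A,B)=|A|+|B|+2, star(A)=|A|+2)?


Syntax tree has 4 char leaf(s), 1 union(s), 0 star(s)
chars contribute 4×2 = 8; each union adds +2; each star adds +2
Total: 8 + 2 + 0 = 10 states


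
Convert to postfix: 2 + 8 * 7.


* has higher precedence, evaluate 8*7 first
Postfix: 2 8 7 * +


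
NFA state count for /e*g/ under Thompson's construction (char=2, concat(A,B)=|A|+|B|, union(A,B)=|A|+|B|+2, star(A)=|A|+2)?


Syntax tree has 2 char leaf(s), 0 union(s), 1 star(s)
chars contribute 2×2 = 4; each union adds +2; each star adds +2
Total: 4 + 0 + 2 = 6 states


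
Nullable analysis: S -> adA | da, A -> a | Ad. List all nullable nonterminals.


A nonterminal is nullable iff some alternative derives ε (directly, or every symbol in it is nullable)
Nullable: {}


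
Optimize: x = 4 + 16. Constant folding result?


4 + 16 = 20 at compile time
Optimized: x = 20


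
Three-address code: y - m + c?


Break into single-operator statements:
t1 = y - m
t2 = t1 + c


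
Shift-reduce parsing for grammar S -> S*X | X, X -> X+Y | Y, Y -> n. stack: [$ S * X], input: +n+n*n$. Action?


'+' can extend X; shift to build X -> X+Y
Action: shift


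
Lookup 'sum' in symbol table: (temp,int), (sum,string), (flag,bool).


Lookup 'sum' → type string


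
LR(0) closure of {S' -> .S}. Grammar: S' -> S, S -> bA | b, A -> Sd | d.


Start: S' -> .S
For each item with dot before a nonterminal B, add B -> .γ for every B-production
Closure: [S' -> .S, S -> .bA, S -> .b]


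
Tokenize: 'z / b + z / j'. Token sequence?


Scan left to right, longest-match per lexeme
Tokens: ID(z), OP(/), ID(b), OP(+), ID(z), OP(/), ID(j)


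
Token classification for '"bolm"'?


Pattern: double-quoted sequence
Type: STRING_LITERAL


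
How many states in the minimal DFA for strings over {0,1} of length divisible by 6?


Track length mod 6: states 0..5, accept at 0
Minimal DFA: 6 states


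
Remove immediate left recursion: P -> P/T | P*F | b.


Left-recursive alternatives: P/T, P*F; non-recursive: b
Introduce P': P -> bP', P' -> /TP' | *FP' | ε


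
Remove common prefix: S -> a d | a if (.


Common prefix: 'a'
Factored: S -> a S', S' -> d | if (


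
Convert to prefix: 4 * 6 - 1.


left-to-right (same/higher precedence on left): tree is (- (* 4 6) 1)
Prefix: - * 4 6 1


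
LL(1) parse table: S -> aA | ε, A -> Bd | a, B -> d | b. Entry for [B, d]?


For [B, d]: 'd' ∈ FIRST(d)
Entry: B -> d


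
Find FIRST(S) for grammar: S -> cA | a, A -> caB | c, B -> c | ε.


Per alternative of S: FIRST(cA) = {c}; FIRST(a) = {a}
FIRST(S) = {a, c}


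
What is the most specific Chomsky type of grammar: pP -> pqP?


LHS has context (more than one symbol) and |LHS| ≤ |RHS|
Classification: Type 1 (Context-Sensitive)


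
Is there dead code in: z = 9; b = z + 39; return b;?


z is read by b's definition; b is returned
No dead code


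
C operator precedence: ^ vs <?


'<' is relational (level 7); '^' is bitwise XOR (level 4)
Higher level binds tighter
'<' has higher precedence than '^'


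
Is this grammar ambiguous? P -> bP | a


right-linear, alternatives start with distinct terminals 'b' vs 'a': unique leftmost derivation
Unambiguous


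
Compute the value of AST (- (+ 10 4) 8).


Evaluate inner: (+ 10 4) = 14
Evaluate root: (- 14 8) = 6
Result: 6


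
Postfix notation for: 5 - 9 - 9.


Left to right (same or higher precedence on left)
Postfix: 5 9 - 9 -


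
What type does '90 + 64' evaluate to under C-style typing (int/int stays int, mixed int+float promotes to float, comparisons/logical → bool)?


Operand types: int + int
Rule: mixed int/float promotes to float; int/int stays int
Result type: int


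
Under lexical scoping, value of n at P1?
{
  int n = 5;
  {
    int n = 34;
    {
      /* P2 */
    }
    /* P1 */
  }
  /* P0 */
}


n declared in the same block as P1
n = 34


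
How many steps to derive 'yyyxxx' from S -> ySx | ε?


Derivation: S => ySx => yySxx => yyySxxx => yyyxxx
Steps: 4


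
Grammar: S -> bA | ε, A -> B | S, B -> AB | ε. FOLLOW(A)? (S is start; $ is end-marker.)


$ ∈ FOLLOW(S). For each A -> αBβ: add FIRST(β)\{ε} to FOLLOW(B); if β nullable, add FOLLOW(A).
FOLLOW(A) = {$, b}


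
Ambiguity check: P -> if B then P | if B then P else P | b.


dangling else: 'if B then if B then b else b' parses two ways
Ambiguous


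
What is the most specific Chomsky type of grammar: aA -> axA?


LHS has context (more than one symbol) and |LHS| ≤ |RHS|
Classification: Type 1 (Context-Sensitive)


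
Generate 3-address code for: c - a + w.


Break into single-operator statements:
t1 = c - a
t2 = t1 + w


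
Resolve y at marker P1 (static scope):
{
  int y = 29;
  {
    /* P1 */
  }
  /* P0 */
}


P1's block does not declare y; resolves to the enclosing declaration at depth 0
y = 29


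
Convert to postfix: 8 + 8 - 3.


Left to right (same or higher precedence on left)
Postfix: 8 8 + 3 -


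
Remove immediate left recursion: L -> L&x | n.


Left-recursive alternatives: L&x; non-recursive: n
Introduce L': L -> nL', L' -> &xL' | ε


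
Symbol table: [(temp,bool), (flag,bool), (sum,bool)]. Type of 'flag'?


Lookup 'flag' → type bool


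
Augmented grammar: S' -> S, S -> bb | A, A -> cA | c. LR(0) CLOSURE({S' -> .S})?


Start: S' -> .S
For each item with dot before a nonterminal B, add B -> .γ for every B-production
Closure: [S' -> .S, S -> .bb, S -> .A, A -> .cA, A -> .c]


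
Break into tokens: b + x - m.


Scan left to right, longest-match per lexeme
Tokens: ID(b), OP(+), ID(x), OP(-), ID(m)


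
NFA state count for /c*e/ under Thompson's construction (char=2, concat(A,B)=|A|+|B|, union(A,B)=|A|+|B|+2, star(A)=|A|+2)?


Syntax tree has 2 char leaf(s), 0 union(s), 1 star(s)
chars contribute 2×2 = 4; each union adds +2; each star adds +2
Total: 4 + 0 + 2 = 6 states


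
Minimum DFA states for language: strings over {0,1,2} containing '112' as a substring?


KMP-style automaton: 3 progress states + 1 absorbing accept = 4
Minimal DFA: 4 states


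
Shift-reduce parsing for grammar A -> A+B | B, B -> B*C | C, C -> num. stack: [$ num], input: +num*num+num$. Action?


'num' on top is the handle for C -> num
Action: reduce (C -> num)


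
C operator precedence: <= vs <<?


'<<' is shift (level 8); '<=' is relational (level 7)
Higher level binds tighter
'<<' has higher precedence than '<='


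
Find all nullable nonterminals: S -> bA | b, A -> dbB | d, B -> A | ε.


A nonterminal is nullable iff some alternative derives ε (directly, or every symbol in it is nullable)
Nullable: {B}


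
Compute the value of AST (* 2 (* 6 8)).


Evaluate inner: (* 6 8) = 48
Evaluate root: (* 2 48) = 96
Result: 96


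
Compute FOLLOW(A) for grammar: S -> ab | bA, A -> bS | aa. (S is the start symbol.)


$ ∈ FOLLOW(S). For each A -> αBβ: add FIRST(β)\{ε} to FOLLOW(B); if β nullable, add FOLLOW(A).
FOLLOW(A) = {$}


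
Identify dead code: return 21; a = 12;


statement follows a return and is unreachable
Dead: 'a = 12'


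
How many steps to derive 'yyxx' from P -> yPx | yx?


Derivation: P => yPx => yyxx
Steps: 2


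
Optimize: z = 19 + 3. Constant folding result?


19 + 3 = 22 at compile time
Optimized: z = 22


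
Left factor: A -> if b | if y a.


Common prefix: 'if'
Factored: A -> if A', A' -> b | y a


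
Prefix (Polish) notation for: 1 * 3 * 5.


left-to-right (same/higher precedence on left): tree is (* (* 1 3) 5)
Prefix: * * 1 3 5


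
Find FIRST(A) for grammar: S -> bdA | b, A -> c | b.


Per alternative of A: FIRST(c) = {c}; FIRST(b) = {b}
FIRST(A) = {b, c}


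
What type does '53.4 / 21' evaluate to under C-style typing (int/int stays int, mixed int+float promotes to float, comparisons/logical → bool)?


Operand types: float / int
Rule: mixed int/float promotes to float; int/int stays int
Result type: float


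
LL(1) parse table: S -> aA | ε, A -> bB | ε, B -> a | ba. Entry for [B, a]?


For [B, a]: 'a' ∈ FIRST(a)
Entry: B -> a


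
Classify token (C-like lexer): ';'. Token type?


Pattern: delimiter/punctuation
Type: PUNCTUATION


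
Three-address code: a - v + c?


Break into single-operator statements:
t1 = a - v
t2 = t1 + c


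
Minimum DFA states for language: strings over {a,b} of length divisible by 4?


Track length mod 4: states 0..3, accept at 0
Minimal DFA: 4 states


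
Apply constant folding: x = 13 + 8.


13 + 8 = 21 at compile time
Optimized: x = 21


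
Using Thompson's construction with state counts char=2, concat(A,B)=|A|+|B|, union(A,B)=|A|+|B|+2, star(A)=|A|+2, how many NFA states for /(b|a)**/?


Syntax tree has 2 char leaf(s), 1 union(s), 2 star(s)
chars contribute 2×2 = 4; each union adds +2; each star adds +2
Total: 4 + 2 + 4 = 10 states


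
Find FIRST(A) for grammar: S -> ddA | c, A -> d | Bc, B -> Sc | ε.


Per alternative of A: FIRST(d) = {d}; FIRST(Bc) = {c, d}
FIRST(A) = {c, d}


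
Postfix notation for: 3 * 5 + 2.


Left to right (same or higher precedence on left)
Postfix: 3 5 * 2 +


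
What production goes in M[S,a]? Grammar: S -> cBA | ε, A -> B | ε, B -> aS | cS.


For [S, a]: ε is nullable and 'a' ∈ FOLLOW(S)
Entry: S -> ε


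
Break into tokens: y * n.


Scan left to right, longest-match per lexeme
Tokens: ID(y), OP(*), ID(n)


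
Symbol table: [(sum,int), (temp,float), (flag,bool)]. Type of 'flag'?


Lookup 'flag' → type bool


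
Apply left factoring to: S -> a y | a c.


Common prefix: 'a'
Factored: S -> a S', S' -> y | c


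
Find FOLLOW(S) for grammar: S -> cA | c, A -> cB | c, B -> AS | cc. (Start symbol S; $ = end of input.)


$ ∈ FOLLOW(S). For each A -> αBβ: add FIRST(β)\{ε} to FOLLOW(B); if β nullable, add FOLLOW(A).
FOLLOW(S) = {$, c}


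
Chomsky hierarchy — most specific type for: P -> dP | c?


Right-linear: every RHS is a terminal or a terminal followed by one nonterminal
Classification: Type 3 (Regular)


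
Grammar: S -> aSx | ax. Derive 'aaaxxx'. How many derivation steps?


Derivation: S => aSx => aaSxx => aaaxxx
Steps: 3


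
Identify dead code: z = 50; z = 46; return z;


first assignment to z is overwritten before any read
Dead: 'z = 50'


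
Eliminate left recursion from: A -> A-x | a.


Left-recursive alternatives: A-x; non-recursive: a
Introduce A': A -> aA', A' -> -xA' | ε


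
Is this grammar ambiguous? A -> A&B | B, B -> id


precedence layered via separate nonterminal B: deterministic
Unambiguous


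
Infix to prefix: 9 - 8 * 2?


'*' binds tighter: tree is (- 9 (* 8 2))
Prefix: - 9 * 8 2


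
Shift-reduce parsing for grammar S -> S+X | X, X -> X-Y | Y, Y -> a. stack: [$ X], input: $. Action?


lookahead ∉ {-} so X won't extend; reduce S -> X
Action: reduce (S -> X)


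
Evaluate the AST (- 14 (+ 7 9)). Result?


Evaluate inner: (+ 7 9) = 16
Evaluate root: (- 14 16) = -2
Result: -2


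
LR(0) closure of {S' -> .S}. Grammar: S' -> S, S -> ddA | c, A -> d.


Start: S' -> .S
For each item with dot before a nonterminal B, add B -> .γ for every B-production
Closure: [S' -> .S, S -> .ddA, S -> .c]
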